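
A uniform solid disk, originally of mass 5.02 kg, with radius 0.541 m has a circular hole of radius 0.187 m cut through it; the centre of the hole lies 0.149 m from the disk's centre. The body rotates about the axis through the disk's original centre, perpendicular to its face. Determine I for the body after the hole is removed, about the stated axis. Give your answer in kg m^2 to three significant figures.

0.711

Unpierced body about its centre: I₀ = (1/2)MR² = (1/2)(5.02)(0.541)² = 0.73463 kg m^2.
The removed disk has mass m = M·(r/R)² = (5.02)(0.187/0.541)² = 0.59978 kg (same uniform areal density).
Its moment of inertia about the rotation axis (parallel-axis theorem): I_hole = (1/2)mr² + md² = (1/2)(0.59978)(0.187)² + (0.59978)(0.149)² = 0.023803 kg m^2.
Treating the hole as negative mass, I = I₀ − I_hole = 0.73463 − 0.023803 = 0.71083 kg m^2.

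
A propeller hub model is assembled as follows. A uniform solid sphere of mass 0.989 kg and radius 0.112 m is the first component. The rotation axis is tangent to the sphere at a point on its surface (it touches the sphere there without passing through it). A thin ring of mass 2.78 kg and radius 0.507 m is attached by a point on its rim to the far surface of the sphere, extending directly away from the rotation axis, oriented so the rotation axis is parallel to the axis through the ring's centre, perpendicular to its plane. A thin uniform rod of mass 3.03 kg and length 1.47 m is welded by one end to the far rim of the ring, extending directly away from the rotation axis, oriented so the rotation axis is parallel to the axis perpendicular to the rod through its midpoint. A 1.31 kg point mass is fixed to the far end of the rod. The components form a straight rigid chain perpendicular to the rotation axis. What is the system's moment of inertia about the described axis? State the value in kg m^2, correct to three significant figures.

Solid sphere: I_cm = (2/5)MR² = (2/5)(0.989)(0.112)² = 0.0049624 kg m^2; centre at d = 0.112 m, so I = I_cm + Md² gives I = 0.0049624 + (0.989)(0.112)² = 0.017368 kg m^2.
Thin ring: I_cm = MR² = (2.78)(0.507)² = 0.7146 kg m^2; centre at d = 0.112 + 0.112 + 0.507 = 0.731 m, so I = I_cm + Md² gives I = 0.7146 + (2.78)(0.731)² = 2.2001 kg m^2.
Thin rod: I_cm = (1/12)ML² = (1/12)(3.03)(1.47)² = 0.54563 kg m^2; centre at d = 0.112 + 0.112 + 0.507 + 0.507 + 0.735 = 1.973 m, so I = I_cm + Md² gives I = 0.54563 + (3.03)(1.973)² = 12.341 kg m^2.
Point mass: I_cm = 0; centre at d = 0.112 + 0.112 + 0.507 + 0.507 + 0.735 + 0.735 = 2.708 m, so I = I_cm + Md² gives I = 0 + (1.31)(2.708)² = 9.6066 kg m^2.
Total I = 0.017368 + 2.2001 + 12.341 + 9.6066 = 24.165 kg m^2.

24.2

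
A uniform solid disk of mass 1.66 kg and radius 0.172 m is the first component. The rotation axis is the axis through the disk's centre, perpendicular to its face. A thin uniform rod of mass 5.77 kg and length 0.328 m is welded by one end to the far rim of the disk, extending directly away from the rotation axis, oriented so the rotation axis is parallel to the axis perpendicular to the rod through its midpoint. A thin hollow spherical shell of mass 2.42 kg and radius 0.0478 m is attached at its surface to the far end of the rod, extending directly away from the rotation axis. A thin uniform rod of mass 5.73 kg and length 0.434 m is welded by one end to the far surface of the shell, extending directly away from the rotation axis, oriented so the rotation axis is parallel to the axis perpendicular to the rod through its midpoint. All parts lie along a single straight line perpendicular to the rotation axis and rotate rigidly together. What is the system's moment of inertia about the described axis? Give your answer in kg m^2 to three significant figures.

Solid disk: I_cm = (1/2)MR² = (1/2)(1.66)(0.172)² = 0.024555 kg m^2; axis through the centre, so I = 0.024555 kg m^2.
Thin rod: I_cm = (1/12)ML² = (1/12)(5.77)(0.328)² = 0.05173 kg m^2; centre at d = 0.172 + 0.164 = 0.336 m, so I = I_cm + Md² gives I = 0.05173 + (5.77)(0.336)² = 0.70314 kg m^2.
Spherical shell: I_cm = (2/3)MR² = (2/3)(2.42)(0.0478)² = 0.0036862 kg m^2; centre at d = 0.172 + 0.164 + 0.164 + 0.0478 = 0.5478 m, so I = I_cm + Md² gives I = 0.0036862 + (2.42)(0.5478)² = 0.72989 kg m^2.
Thin rod: I_cm = (1/12)ML² = (1/12)(5.73)(0.434)² = 0.08994 kg m^2; centre at d = 0.172 + 0.164 + 0.164 + 0.0478 + 0.0478 + 0.217 = 0.8126 m, so I = I_cm + Md² gives I = 0.08994 + (5.73)(0.8126)² = 3.8736 kg m^2.
Total I = 0.024555 + 0.70314 + 0.72989 + 3.8736 = 5.3312 kg m^2.

5.33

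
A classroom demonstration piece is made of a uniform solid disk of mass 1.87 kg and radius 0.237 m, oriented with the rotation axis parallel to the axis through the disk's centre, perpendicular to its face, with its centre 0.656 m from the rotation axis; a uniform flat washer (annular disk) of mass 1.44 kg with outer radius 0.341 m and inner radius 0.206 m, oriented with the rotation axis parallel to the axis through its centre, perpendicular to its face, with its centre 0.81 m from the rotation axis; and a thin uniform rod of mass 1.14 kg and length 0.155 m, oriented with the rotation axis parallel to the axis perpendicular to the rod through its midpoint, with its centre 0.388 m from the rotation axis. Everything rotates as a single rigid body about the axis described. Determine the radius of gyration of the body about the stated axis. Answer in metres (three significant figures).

Solid disk: I_cm = (1/2)MR² = (1/2)(1.87)(0.237)² = 0.052518 kg m²; centre at d = 0.656 m, so I = I_cm + Md² gives I = 0.052518 + (1.87)(0.656)² = 0.85725 kg m².
Annular disk: I_cm = (1/2)M(R²+r²) = (1/2)(1.44)[(0.341)² + (0.206)²] = 0.11428 kg m²; centre at d = 0.81 m, so I = I_cm + Md² gives I = 0.11428 + (1.44)(0.81)² = 1.0591 kg m².
Thin rod: I_cm = (1/12)ML² = (1/12)(1.14)(0.155)² = 0.0022824 kg m²; centre at d = 0.388 m, so I = I_cm + Md² gives I = 0.0022824 + (1.14)(0.388)² = 0.1739 kg m².
Total I = 2.0902 kg m²; total mass M = 4.45 kg.
k = √(I/M) = √(2.0902/4.45) = 0.68535 m.

0.685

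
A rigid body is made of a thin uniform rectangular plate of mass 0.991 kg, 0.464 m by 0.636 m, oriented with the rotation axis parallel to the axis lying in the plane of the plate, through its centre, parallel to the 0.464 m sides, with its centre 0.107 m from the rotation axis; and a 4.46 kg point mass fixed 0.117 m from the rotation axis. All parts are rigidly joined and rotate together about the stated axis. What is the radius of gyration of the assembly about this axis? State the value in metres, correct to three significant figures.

0.139

Rectangular plate: I_cm = (1/12)Mb² = (1/12)(0.991)(0.636)² = 0.033405 kg m^2; centre at d = 0.107 m, so I = I_cm + Md² gives I = 0.033405 + (0.991)(0.107)² = 0.044751 kg m^2.
Point mass: I_cm = 0; centre at d = 0.117 m, so I = I_cm + Md² gives I = 0 + (4.46)(0.117)² = 0.061053 kg m^2.
Total I = 0.1058 kg m^2; total mass M = 5.451 kg.
k = √(I/M) = √(0.1058/5.451) = 0.13932 m.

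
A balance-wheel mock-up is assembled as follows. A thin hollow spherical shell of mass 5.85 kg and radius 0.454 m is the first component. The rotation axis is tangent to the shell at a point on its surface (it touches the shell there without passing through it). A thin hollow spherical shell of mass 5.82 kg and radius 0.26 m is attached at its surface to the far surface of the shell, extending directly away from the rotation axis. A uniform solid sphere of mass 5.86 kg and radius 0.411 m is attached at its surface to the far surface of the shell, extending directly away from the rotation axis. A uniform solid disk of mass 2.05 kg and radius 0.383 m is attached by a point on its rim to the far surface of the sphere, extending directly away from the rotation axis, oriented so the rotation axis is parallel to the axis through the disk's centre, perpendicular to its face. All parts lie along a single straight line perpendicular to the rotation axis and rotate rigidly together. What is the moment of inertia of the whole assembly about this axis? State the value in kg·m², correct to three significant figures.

44.8

Spherical shell: I_cm = (2/3)MR² = (2/3)(5.85)(0.454)² = 0.80385 kg·m²; centre at d = 0.454 m, so I = I_cm + Md² gives I = 0.80385 + (5.85)(0.454)² = 2.0096 kg·m².
Spherical shell: I_cm = (2/3)MR² = (2/3)(5.82)(0.26)² = 0.26229 kg·m²; centre at d = 0.454 + 0.454 + 0.26 = 1.168 m, so I = I_cm + Md² gives I = 0.26229 + (5.82)(1.168)² = 8.2021 kg·m².
Solid sphere: I_cm = (2/5)MR² = (2/5)(5.86)(0.411)² = 0.39595 kg·m²; centre at d = 0.454 + 0.454 + 0.26 + 0.26 + 0.411 = 1.839 m, so I = I_cm + Md² gives I = 0.39595 + (5.86)(1.839)² = 20.214 kg·m².
Solid disk: I_cm = (1/2)MR² = (1/2)(2.05)(0.383)² = 0.15036 kg·m²; centre at d = 0.454 + 0.454 + 0.26 + 0.26 + 0.411 + 0.411 + 0.383 = 2.633 m, so I = I_cm + Md² gives I = 0.15036 + (2.05)(2.633)² = 14.362 kg·m².
Total I = 2.0096 + 8.2021 + 20.214 + 14.362 = 44.788 kg·m².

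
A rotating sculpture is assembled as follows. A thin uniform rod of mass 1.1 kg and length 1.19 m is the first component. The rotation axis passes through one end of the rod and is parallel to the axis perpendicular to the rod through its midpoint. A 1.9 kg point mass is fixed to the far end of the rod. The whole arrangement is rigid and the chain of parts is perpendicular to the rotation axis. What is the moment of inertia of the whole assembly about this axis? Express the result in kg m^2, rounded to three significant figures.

3.21

Thin rod: I_cm = (1/12)ML² = (1/12)(1.1)(1.19)² = 0.12981 kg m^2; centre at d = 0.595 m, so the parallel axis theorem gives I = 0.12981 + (1.1)(0.595)² = 0.51924 kg m^2.
Point mass: I_cm = 0; centre at d = 0.595 + 0.595 = 1.19 m, so the parallel axis theorem gives I = 0 + (1.9)(1.19)² = 2.6906 kg m^2.
Total I = 0.51924 + 2.6906 = 3.2098 kg m^2.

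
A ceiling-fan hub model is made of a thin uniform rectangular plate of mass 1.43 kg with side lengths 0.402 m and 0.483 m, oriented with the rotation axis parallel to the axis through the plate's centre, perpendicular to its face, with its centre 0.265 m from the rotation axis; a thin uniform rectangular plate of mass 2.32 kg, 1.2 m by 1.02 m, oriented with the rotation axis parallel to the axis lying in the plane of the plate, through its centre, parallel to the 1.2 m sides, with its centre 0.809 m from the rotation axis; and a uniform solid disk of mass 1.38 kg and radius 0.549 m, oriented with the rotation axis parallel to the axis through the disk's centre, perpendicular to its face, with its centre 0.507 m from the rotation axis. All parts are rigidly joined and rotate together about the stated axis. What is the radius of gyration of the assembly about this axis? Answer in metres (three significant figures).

0.688

Rectangular plate: I_cm = (1/12)M(a²+b²) = (1/12)(1.43)[(0.402)² + (0.483)²] = 0.047058 kg m^2; centre at d = 0.265 m, so the parallel axis theorem gives I = 0.047058 + (1.43)(0.265)² = 0.14748 kg m^2.
Rectangular plate: I_cm = (1/12)Mb² = (1/12)(2.32)(1.02)² = 0.20114 kg m^2; centre at d = 0.809 m, so the parallel axis theorem gives I = 0.20114 + (2.32)(0.809)² = 1.7195 kg m^2.
Solid disk: I_cm = (1/2)MR² = (1/2)(1.38)(0.549)² = 0.20797 kg m^2; centre at d = 0.507 m, so the parallel axis theorem gives I = 0.20797 + (1.38)(0.507)² = 0.56269 kg m^2.
Total I = 2.4297 kg m^2; total mass M = 5.13 kg.
k = √(I/M) = √(2.4297/5.13) = 0.68821 m.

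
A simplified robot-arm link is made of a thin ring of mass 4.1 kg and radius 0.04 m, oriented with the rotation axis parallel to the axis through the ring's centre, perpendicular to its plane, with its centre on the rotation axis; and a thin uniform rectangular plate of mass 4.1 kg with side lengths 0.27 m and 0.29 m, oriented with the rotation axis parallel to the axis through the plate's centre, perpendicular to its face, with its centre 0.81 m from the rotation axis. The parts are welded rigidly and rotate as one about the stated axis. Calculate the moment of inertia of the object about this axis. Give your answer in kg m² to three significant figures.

2.75

Thin ring: I_cm = MR² = (4.1)(0.04)² = 0.00656 kg m²; axis through the centre, so I = 0.00656 kg m².
Rectangular plate: I_cm = (1/12)M(a²+b²) = (1/12)(4.1)[(0.27)² + (0.29)²] = 0.053642 kg m²; centre at d = 0.81 m, so the parallel axis theorem gives I = 0.053642 + (4.1)(0.81)² = 2.7437 kg m².
Total I = 0.00656 + 2.7437 = 2.7502 kg m².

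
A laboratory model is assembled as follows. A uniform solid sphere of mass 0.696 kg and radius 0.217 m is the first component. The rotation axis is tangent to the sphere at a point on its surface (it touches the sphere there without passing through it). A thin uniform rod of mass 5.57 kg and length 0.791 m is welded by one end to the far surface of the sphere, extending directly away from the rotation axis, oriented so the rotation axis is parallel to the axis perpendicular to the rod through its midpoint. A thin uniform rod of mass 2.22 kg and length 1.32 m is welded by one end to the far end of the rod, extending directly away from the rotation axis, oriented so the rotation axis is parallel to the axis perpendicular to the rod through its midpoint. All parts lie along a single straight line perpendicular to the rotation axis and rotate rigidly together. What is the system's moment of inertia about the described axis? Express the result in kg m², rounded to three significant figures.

Solid sphere: I_cm = (2/5)MR² = (2/5)(0.696)(0.217)² = 0.01311 kg m²; centre at d = 0.217 m, so I = I_cm + Md² gives I = 0.01311 + (0.696)(0.217)² = 0.045884 kg m².
Thin rod: I_cm = (1/12)ML² = (1/12)(5.57)(0.791)² = 0.29042 kg m²; centre at d = 0.217 + 0.217 + 0.3955 = 0.8295 m, so I = I_cm + Md² gives I = 0.29042 + (5.57)(0.8295)² = 4.123 kg m².
Thin rod: I_cm = (1/12)ML² = (1/12)(2.22)(1.32)² = 0.32234 kg m²; centre at d = 0.217 + 0.217 + 0.3955 + 0.3955 + 0.66 = 1.885 m, so I = I_cm + Md² gives I = 0.32234 + (2.22)(1.885)² = 8.2105 kg m².
Total I = 0.045884 + 4.123 + 8.2105 = 12.379 kg m².

12.4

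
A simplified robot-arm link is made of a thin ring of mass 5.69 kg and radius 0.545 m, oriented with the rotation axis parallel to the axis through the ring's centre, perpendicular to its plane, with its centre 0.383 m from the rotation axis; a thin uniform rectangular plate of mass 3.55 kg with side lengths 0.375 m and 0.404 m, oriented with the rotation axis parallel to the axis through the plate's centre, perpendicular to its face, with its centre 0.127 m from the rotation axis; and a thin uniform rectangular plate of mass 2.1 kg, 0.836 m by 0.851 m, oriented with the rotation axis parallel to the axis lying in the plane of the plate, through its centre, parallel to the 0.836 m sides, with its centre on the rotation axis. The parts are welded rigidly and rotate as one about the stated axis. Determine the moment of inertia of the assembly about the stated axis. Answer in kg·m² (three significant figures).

Thin ring: I_cm = MR² = (5.69)(0.545)² = 1.6901 kg·m²; centre at d = 0.383 m, so the parallel axis theorem gives I = 1.6901 + (5.69)(0.383)² = 2.5247 kg·m².
Rectangular plate: I_cm = (1/12)M(a²+b²) = (1/12)(3.55)[(0.375)² + (0.404)²] = 0.089886 kg·m²; centre at d = 0.127 m, so the parallel axis theorem gives I = 0.089886 + (3.55)(0.127)² = 0.14714 kg·m².
Rectangular plate: I_cm = (1/12)Mb² = (1/12)(2.1)(0.851)² = 0.12674 kg·m²; axis through the centre, so I = 0.12674 kg·m².
Total I = 2.5247 + 0.14714 + 0.12674 = 2.7986 kg·m².

2.80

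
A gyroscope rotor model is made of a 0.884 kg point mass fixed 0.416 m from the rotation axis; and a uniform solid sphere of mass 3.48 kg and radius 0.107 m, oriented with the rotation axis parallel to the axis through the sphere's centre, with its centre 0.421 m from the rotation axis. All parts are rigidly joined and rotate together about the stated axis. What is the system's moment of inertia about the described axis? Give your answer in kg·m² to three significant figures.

0.786

Point mass: I_cm = 0; centre at d = 0.416 m, so the parallel axis theorem gives I = 0 + (0.884)(0.416)² = 0.15298 kg·m².
Solid sphere: I_cm = (2/5)MR² = (2/5)(3.48)(0.107)² = 0.015937 kg·m²; centre at d = 0.421 m, so the parallel axis theorem gives I = 0.015937 + (3.48)(0.421)² = 0.63274 kg·m².
Total I = 0.15298 + 0.63274 = 0.78572 kg·m².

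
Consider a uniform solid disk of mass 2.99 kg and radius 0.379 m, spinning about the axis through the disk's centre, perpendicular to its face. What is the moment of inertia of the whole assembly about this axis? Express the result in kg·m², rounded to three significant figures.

I_cm = (1/2)MR² = (1/2)(2.99)(0.379)² = 0.21474 kg·m²; axis through the centre, so I = 0.21474 kg·m².

0.215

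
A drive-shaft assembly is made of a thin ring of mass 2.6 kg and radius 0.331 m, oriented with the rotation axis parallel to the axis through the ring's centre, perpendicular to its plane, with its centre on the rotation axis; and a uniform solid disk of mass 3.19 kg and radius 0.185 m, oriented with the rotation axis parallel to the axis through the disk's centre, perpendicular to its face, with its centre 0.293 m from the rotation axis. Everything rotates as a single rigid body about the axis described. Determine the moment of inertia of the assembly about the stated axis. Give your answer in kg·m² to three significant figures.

0.613

Thin ring: I_cm = MR² = (2.6)(0.331)² = 0.28486 kg·m²; axis through the centre, so I = 0.28486 kg·m².
Solid disk: I_cm = (1/2)MR² = (1/2)(3.19)(0.185)² = 0.054589 kg·m²; centre at d = 0.293 m, so I = I_cm + Md² gives I = 0.054589 + (3.19)(0.293)² = 0.32845 kg·m².
Total I = 0.28486 + 0.32845 = 0.61331 kg·m².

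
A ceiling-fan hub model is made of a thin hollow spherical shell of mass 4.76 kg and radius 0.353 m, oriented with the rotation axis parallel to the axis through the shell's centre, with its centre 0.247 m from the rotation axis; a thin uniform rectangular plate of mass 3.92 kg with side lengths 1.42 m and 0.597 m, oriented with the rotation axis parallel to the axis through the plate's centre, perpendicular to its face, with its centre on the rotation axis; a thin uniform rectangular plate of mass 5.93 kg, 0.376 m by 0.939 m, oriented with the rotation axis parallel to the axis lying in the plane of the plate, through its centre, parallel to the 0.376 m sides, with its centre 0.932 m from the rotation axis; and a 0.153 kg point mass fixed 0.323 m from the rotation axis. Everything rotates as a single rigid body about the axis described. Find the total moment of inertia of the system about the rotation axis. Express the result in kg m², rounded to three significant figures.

Spherical shell: I_cm = (2/3)MR² = (2/3)(4.76)(0.353)² = 0.39543 kg m²; centre at d = 0.247 m, so the parallel axis theorem gives I = 0.39543 + (4.76)(0.247)² = 0.68583 kg m².
Rectangular plate: I_cm = (1/12)M(a²+b²) = (1/12)(3.92)[(1.42)² + (0.597)²] = 0.77512 kg m²; axis through the centre, so I = 0.77512 kg m².
Rectangular plate: I_cm = (1/12)Mb² = (1/12)(5.93)(0.939)² = 0.43572 kg m²; centre at d = 0.932 m, so the parallel axis theorem gives I = 0.43572 + (5.93)(0.932)² = 5.5867 kg m².
Point mass: I_cm = 0; centre at d = 0.323 m, so the parallel axis theorem gives I = 0 + (0.153)(0.323)² = 0.015962 kg m².
Total I = 0.68583 + 0.77512 + 5.5867 + 0.015962 = 7.0636 kg m².

7.06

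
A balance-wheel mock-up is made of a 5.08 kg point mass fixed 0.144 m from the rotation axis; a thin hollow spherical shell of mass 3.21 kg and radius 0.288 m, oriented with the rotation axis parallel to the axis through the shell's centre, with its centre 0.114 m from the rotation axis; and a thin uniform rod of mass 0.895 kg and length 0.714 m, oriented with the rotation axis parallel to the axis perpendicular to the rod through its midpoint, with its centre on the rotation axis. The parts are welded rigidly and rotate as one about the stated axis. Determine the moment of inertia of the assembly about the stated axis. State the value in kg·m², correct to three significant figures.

Point mass: I_cm = 0; centre at d = 0.144 m, so I = I_cm + Md² gives I = 0 + (5.08)(0.144)² = 0.10534 kg·m².
Spherical shell: I_cm = (2/3)MR² = (2/3)(3.21)(0.288)² = 0.1775 kg·m²; centre at d = 0.114 m, so I = I_cm + Md² gives I = 0.1775 + (3.21)(0.114)² = 0.21922 kg·m².
Thin rod: I_cm = (1/12)ML² = (1/12)(0.895)(0.714)² = 0.038022 kg·m²; axis through the centre, so I = 0.038022 kg·m².
Total I = 0.10534 + 0.21922 + 0.038022 = 0.36258 kg·m².

0.363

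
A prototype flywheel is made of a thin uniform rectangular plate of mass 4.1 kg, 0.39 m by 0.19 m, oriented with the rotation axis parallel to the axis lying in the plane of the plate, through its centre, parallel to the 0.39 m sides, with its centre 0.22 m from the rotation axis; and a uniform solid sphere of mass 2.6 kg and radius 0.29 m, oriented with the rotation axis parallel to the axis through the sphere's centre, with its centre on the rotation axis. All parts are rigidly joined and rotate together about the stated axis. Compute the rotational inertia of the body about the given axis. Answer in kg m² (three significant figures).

Rectangular plate: I_cm = (1/12)Mb² = (1/12)(4.1)(0.19)² = 0.012334 kg m²; centre at d = 0.22 m, so the parallel axis theorem gives I = 0.012334 + (4.1)(0.22)² = 0.21077 kg m².
Solid sphere: I_cm = (2/5)MR² = (2/5)(2.6)(0.29)² = 0.087464 kg m²; axis through the centre, so I = 0.087464 kg m².
Total I = 0.21077 + 0.087464 = 0.29824 kg m².

0.298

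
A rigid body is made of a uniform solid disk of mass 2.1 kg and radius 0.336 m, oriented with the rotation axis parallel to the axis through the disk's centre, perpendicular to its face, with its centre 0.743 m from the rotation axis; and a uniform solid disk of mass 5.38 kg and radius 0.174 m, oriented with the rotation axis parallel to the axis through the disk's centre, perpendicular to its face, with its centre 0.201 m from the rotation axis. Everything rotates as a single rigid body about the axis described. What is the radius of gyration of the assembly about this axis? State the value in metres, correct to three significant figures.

Solid disk: I_cm = (1/2)MR² = (1/2)(2.1)(0.336)² = 0.11854 kg m²; centre at d = 0.743 m, so I = I_cm + Md² gives I = 0.11854 + (2.1)(0.743)² = 1.2778 kg m².
Solid disk: I_cm = (1/2)MR² = (1/2)(5.38)(0.174)² = 0.081442 kg m²; centre at d = 0.201 m, so I = I_cm + Md² gives I = 0.081442 + (5.38)(0.201)² = 0.2988 kg m².
Total I = 1.5766 kg m²; total mass M = 7.48 kg.
k = √(I/M) = √(1.5766/7.48) = 0.45911 m.

0.459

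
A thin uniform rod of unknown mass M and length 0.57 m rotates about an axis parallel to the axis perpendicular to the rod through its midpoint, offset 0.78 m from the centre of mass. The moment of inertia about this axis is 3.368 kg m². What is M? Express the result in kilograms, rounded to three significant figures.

5.30

I = I_cm + Md² = (1/12)ML² + Md² = M·[0.0833333·(0.57)² + (0.78)²] = M·0.63548.
So M = 3.368 / 0.63548 = 5.3 kg.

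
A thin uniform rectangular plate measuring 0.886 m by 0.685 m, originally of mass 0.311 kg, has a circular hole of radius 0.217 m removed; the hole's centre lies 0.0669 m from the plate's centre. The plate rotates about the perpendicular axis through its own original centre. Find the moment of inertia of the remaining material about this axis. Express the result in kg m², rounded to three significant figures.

Unpierced body about its centre: I₀ = (1/12)M(a²+b²) = (1/12)(0.311)[(0.886)² + (0.685)²] = 0.032505 kg m².
The removed disk has mass m = M·πr²/(ab) = (0.311)·π(0.217)²/(0.886·0.685) = 0.075806 kg (same uniform areal density).
Its moment of inertia about the rotation axis (parallel-axis theorem): I_hole = (1/2)mr² + md² = (1/2)(0.075806)(0.217)² + (0.075806)(0.0669)² = 0.0021241 kg m².
Treating the hole as negative mass, I = I₀ − I_hole = 0.032505 − 0.0021241 = 0.030381 kg m².

0.0304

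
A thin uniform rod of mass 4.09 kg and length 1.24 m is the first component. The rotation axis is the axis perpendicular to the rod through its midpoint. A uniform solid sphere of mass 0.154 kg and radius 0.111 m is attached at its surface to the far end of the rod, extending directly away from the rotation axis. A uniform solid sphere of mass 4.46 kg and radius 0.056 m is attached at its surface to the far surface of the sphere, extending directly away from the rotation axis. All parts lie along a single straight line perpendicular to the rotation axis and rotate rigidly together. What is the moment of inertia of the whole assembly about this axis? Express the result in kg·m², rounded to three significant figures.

Thin rod: I_cm = (1/12)ML² = (1/12)(4.09)(1.24)² = 0.52407 kg·m²; axis through the centre, so I = 0.52407 kg·m².
Solid sphere: I_cm = (2/5)MR² = (2/5)(0.154)(0.111)² = 0.00075897 kg·m²; centre at d = 0.62 + 0.111 = 0.731 m, so I = I_cm + Md² gives I = 0.00075897 + (0.154)(0.731)² = 0.083051 kg·m².
Solid sphere: I_cm = (2/5)MR² = (2/5)(4.46)(0.056)² = 0.0055946 kg·m²; centre at d = 0.62 + 0.111 + 0.111 + 0.056 = 0.898 m, so I = I_cm + Md² gives I = 0.0055946 + (4.46)(0.898)² = 3.6022 kg·m².
Total I = 0.52407 + 0.083051 + 3.6022 = 4.2093 kg·m².

4.21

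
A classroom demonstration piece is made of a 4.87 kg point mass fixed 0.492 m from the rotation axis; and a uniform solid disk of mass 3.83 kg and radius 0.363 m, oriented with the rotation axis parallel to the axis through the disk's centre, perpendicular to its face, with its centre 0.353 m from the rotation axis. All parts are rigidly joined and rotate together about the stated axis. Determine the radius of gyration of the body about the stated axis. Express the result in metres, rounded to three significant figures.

0.468

Point mass: I_cm = 0; centre at d = 0.492 m, so I = I_cm + Md² gives I = 0 + (4.87)(0.492)² = 1.1789 kg·m².
Solid disk: I_cm = (1/2)MR² = (1/2)(3.83)(0.363)² = 0.25234 kg·m²; centre at d = 0.353 m, so I = I_cm + Md² gives I = 0.25234 + (3.83)(0.353)² = 0.72959 kg·m².
Total I = 1.9084 kg·m²; total mass M = 8.7 kg.
k = √(I/M) = √(1.9084/8.7) = 0.46836 m.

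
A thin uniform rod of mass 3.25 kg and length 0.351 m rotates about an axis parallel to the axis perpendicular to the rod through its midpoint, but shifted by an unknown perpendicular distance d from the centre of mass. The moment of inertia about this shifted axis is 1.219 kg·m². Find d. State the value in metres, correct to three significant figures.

0.604

About the centre-of-mass axis, I_cm = (1/12)ML² = (1/12)(3.25)(0.351)² = 0.033367 kg·m².
Parallel axis theorem: I = I_cm + Md², so Md² = 1.219 − 0.033367 = 1.1856 kg·m².
d = √(1.1856 / 3.25) = 0.604 m.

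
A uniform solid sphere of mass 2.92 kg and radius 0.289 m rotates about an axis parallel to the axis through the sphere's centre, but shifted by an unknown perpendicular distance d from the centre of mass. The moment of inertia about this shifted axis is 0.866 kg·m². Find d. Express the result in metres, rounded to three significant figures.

0.513

About the centre-of-mass axis, I_cm = (2/5)MR² = (2/5)(2.92)(0.289)² = 0.097553 kg·m².
Parallel axis theorem: I = I_cm + Md², so Md² = 0.866 − 0.097553 = 0.76845 kg·m².
d = √(0.76845 / 2.92) = 0.513 m.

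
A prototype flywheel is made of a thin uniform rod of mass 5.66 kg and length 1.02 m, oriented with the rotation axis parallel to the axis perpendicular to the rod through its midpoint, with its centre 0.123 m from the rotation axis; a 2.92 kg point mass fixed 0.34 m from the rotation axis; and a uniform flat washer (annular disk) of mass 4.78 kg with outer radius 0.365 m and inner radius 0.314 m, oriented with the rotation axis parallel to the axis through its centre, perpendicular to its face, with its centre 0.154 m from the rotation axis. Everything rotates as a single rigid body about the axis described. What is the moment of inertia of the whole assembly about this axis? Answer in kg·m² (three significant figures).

1.58

Thin rod: I_cm = (1/12)ML² = (1/12)(5.66)(1.02)² = 0.49072 kg·m²; centre at d = 0.123 m, so the parallel axis theorem gives I = 0.49072 + (5.66)(0.123)² = 0.57635 kg·m².
Point mass: I_cm = 0; centre at d = 0.34 m, so the parallel axis theorem gives I = 0 + (2.92)(0.34)² = 0.33755 kg·m².
Annular disk: I_cm = (1/2)M(R²+r²) = (1/2)(4.78)[(0.365)² + (0.314)²] = 0.55405 kg·m²; centre at d = 0.154 m, so the parallel axis theorem gives I = 0.55405 + (4.78)(0.154)² = 0.66741 kg·m².
Total I = 0.57635 + 0.33755 + 0.66741 = 1.5813 kg·m².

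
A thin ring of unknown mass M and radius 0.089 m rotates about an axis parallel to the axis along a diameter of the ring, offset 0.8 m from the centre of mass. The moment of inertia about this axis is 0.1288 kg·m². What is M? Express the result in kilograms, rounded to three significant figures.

I = I_cm + Md² = (1/2)MR² + Md² = M·[0.5·(0.089)² + (0.8)²] = M·0.64396.
So M = 0.1288 / 0.64396 = 0.20001 kg.

0.200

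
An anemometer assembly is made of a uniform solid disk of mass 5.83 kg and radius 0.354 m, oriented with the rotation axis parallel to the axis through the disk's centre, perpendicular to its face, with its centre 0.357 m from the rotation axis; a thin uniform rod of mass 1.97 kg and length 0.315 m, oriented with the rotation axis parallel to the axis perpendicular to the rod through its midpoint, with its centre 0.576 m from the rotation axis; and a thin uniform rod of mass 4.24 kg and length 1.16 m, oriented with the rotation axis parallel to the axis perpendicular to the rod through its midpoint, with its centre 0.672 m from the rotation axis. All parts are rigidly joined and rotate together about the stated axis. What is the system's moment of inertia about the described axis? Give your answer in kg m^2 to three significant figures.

Solid disk: I_cm = (1/2)MR² = (1/2)(5.83)(0.354)² = 0.3653 kg m^2; centre at d = 0.357 m, so I = I_cm + Md² gives I = 0.3653 + (5.83)(0.357)² = 1.1083 kg m^2.
Thin rod: I_cm = (1/12)ML² = (1/12)(1.97)(0.315)² = 0.016289 kg m^2; centre at d = 0.576 m, so I = I_cm + Md² gives I = 0.016289 + (1.97)(0.576)² = 0.66989 kg m^2.
Thin rod: I_cm = (1/12)ML² = (1/12)(4.24)(1.16)² = 0.47545 kg m^2; centre at d = 0.672 m, so I = I_cm + Md² gives I = 0.47545 + (4.24)(0.672)² = 2.3902 kg m^2.
Total I = 1.1083 + 0.66989 + 2.3902 = 4.1684 kg m^2.

4.17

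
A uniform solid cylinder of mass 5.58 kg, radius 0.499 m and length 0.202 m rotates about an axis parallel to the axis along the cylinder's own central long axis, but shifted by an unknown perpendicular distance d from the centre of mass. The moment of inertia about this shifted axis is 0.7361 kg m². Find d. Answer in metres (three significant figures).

About the centre-of-mass axis, I_cm = (1/2)MR² = (1/2)(5.58)(0.499)² = 0.69471 kg m².
Parallel axis theorem: I = I_cm + Md², so Md² = 0.7361 − 0.69471 = 0.041387 kg m².
d = √(0.041387 / 5.58) = 0.086122 m.

0.0861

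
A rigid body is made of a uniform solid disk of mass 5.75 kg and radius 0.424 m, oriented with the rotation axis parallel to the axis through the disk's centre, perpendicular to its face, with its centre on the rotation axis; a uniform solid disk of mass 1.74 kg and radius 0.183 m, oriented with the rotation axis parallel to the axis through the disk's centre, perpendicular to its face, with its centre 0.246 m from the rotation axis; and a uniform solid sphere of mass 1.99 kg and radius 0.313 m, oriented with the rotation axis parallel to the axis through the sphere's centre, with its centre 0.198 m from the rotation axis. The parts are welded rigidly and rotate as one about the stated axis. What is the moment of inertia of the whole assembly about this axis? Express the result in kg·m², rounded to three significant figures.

Solid disk: I_cm = (1/2)MR² = (1/2)(5.75)(0.424)² = 0.51686 kg·m²; axis through the centre, so I = 0.51686 kg·m².
Solid disk: I_cm = (1/2)MR² = (1/2)(1.74)(0.183)² = 0.029135 kg·m²; centre at d = 0.246 m, so the parallel axis theorem gives I = 0.029135 + (1.74)(0.246)² = 0.13443 kg·m².
Solid sphere: I_cm = (2/5)MR² = (2/5)(1.99)(0.313)² = 0.077983 kg·m²; centre at d = 0.198 m, so the parallel axis theorem gives I = 0.077983 + (1.99)(0.198)² = 0.156 kg·m².
Total I = 0.51686 + 0.13443 + 0.156 = 0.80729 kg·m².

0.807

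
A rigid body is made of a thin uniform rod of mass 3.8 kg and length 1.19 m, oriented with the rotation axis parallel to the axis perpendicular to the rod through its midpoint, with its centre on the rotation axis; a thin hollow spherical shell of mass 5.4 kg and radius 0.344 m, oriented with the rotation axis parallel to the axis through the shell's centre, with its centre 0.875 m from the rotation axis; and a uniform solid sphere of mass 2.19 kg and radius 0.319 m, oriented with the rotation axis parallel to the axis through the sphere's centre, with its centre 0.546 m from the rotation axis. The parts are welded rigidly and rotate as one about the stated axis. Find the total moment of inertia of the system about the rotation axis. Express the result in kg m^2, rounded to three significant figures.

5.75

Thin rod: I_cm = (1/12)ML² = (1/12)(3.8)(1.19)² = 0.44843 kg m^2; axis through the centre, so I = 0.44843 kg m^2.
Spherical shell: I_cm = (2/3)MR² = (2/3)(5.4)(0.344)² = 0.42601 kg m^2; centre at d = 0.875 m, so the parallel axis theorem gives I = 0.42601 + (5.4)(0.875)² = 4.5604 kg m^2.
Solid sphere: I_cm = (2/5)MR² = (2/5)(2.19)(0.319)² = 0.089143 kg m^2; centre at d = 0.546 m, so the parallel axis theorem gives I = 0.089143 + (2.19)(0.546)² = 0.74202 kg m^2.
Total I = 0.44843 + 4.5604 + 0.74202 = 5.7508 kg m^2.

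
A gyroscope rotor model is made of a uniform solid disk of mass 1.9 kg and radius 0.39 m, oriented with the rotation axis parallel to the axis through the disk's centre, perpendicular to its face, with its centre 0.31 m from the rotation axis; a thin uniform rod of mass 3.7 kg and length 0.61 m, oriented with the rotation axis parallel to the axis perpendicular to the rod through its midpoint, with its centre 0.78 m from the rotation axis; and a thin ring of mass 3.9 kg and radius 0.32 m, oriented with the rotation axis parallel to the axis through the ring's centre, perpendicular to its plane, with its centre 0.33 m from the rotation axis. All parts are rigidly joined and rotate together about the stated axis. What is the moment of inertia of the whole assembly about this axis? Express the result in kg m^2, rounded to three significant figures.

Solid disk: I_cm = (1/2)MR² = (1/2)(1.9)(0.39)² = 0.1445 kg m^2; centre at d = 0.31 m, so the parallel axis theorem gives I = 0.1445 + (1.9)(0.31)² = 0.32709 kg m^2.
Thin rod: I_cm = (1/12)ML² = (1/12)(3.7)(0.61)² = 0.11473 kg m^2; centre at d = 0.78 m, so the parallel axis theorem gives I = 0.11473 + (3.7)(0.78)² = 2.3658 kg m^2.
Thin ring: I_cm = MR² = (3.9)(0.32)² = 0.39936 kg m^2; centre at d = 0.33 m, so the parallel axis theorem gives I = 0.39936 + (3.9)(0.33)² = 0.82407 kg m^2.
Total I = 0.32709 + 2.3658 + 0.82407 = 3.517 kg m^2.

3.52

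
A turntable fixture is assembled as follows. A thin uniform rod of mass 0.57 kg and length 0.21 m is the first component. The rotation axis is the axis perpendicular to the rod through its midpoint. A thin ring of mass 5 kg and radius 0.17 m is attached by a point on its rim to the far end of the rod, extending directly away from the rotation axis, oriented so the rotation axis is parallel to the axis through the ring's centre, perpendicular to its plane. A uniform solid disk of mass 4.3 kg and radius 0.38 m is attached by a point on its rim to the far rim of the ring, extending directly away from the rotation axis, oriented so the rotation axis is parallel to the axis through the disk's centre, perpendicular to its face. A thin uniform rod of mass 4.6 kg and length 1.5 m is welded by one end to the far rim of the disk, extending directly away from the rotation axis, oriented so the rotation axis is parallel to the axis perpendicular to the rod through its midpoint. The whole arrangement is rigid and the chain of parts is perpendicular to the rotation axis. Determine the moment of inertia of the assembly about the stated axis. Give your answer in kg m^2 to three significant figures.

Thin rod: I_cm = (1/12)ML² = (1/12)(0.57)(0.21)² = 0.0020947 kg m^2; axis through the centre, so I = 0.0020947 kg m^2.
Thin ring: I_cm = MR² = (5)(0.17)² = 0.1445 kg m^2; centre at d = 0.105 + 0.17 = 0.275 m, so I = I_cm + Md² gives I = 0.1445 + (5)(0.275)² = 0.52263 kg m^2.
Solid disk: I_cm = (1/2)MR² = (1/2)(4.3)(0.38)² = 0.31046 kg m^2; centre at d = 0.105 + 0.17 + 0.17 + 0.38 = 0.825 m, so I = I_cm + Md² gives I = 0.31046 + (4.3)(0.825)² = 3.2371 kg m^2.
Thin rod: I_cm = (1/12)ML² = (1/12)(4.6)(1.5)² = 0.8625 kg m^2; centre at d = 0.105 + 0.17 + 0.17 + 0.38 + 0.38 + 0.75 = 1.955 m, so I = I_cm + Md² gives I = 0.8625 + (4.6)(1.955)² = 18.444 kg m^2.
Total I = 0.0020947 + 0.52263 + 3.2371 + 18.444 = 22.206 kg m^2.

22.2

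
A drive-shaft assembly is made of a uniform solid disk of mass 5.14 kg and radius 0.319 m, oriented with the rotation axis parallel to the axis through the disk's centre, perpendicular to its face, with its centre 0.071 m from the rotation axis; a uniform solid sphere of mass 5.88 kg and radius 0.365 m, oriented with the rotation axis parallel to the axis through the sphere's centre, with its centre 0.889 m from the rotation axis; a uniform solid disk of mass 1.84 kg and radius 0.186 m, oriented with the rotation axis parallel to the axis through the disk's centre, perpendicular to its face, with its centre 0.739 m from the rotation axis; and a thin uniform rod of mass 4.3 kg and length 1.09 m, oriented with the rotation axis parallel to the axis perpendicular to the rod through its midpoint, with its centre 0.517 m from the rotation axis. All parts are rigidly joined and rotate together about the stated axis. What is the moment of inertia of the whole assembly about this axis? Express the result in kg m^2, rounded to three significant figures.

Solid disk: I_cm = (1/2)MR² = (1/2)(5.14)(0.319)² = 0.26153 kg m^2; centre at d = 0.071 m, so the parallel axis theorem gives I = 0.26153 + (5.14)(0.071)² = 0.28744 kg m^2.
Solid sphere: I_cm = (2/5)MR² = (2/5)(5.88)(0.365)² = 0.31335 kg m^2; centre at d = 0.889 m, so the parallel axis theorem gives I = 0.31335 + (5.88)(0.889)² = 4.9604 kg m^2.
Solid disk: I_cm = (1/2)MR² = (1/2)(1.84)(0.186)² = 0.031828 kg m^2; centre at d = 0.739 m, so the parallel axis theorem gives I = 0.031828 + (1.84)(0.739)² = 1.0367 kg m^2.
Thin rod: I_cm = (1/12)ML² = (1/12)(4.3)(1.09)² = 0.42574 kg m^2; centre at d = 0.517 m, so the parallel axis theorem gives I = 0.42574 + (4.3)(0.517)² = 1.5751 kg m^2.
Total I = 0.28744 + 4.9604 + 1.0367 + 1.5751 = 7.8596 kg m^2.

7.86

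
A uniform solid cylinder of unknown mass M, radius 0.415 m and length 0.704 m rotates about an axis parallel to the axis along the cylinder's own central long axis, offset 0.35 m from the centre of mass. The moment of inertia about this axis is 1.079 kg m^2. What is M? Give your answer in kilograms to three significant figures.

5.17

I = I_cm + Md² = (1/2)MR² + Md² = M·[0.5·(0.415)² + (0.35)²] = M·0.20861.
So M = 1.079 / 0.20861 = 5.1723 kg.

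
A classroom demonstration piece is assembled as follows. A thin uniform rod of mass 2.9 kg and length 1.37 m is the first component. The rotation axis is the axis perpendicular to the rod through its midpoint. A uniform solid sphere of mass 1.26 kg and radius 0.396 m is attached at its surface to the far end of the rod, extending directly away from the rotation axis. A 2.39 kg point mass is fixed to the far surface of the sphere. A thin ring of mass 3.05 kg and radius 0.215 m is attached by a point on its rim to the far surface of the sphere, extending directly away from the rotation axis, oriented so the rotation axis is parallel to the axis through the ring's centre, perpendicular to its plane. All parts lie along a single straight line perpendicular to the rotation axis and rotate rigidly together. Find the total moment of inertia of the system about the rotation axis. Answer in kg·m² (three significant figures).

Thin rod: I_cm = (1/12)ML² = (1/12)(2.9)(1.37)² = 0.45358 kg·m²; axis through the centre, so I = 0.45358 kg·m².
Solid sphere: I_cm = (2/5)MR² = (2/5)(1.26)(0.396)² = 0.079035 kg·m²; centre at d = 0.685 + 0.396 = 1.081 m, so the parallel axis theorem gives I = 0.079035 + (1.26)(1.081)² = 1.5514 kg·m².
Point mass: I_cm = 0; centre at d = 0.685 + 0.396 + 0.396 = 1.477 m, so the parallel axis theorem gives I = 0 + (2.39)(1.477)² = 5.2139 kg·m².
Thin ring: I_cm = MR² = (3.05)(0.215)² = 0.14099 kg·m²; centre at d = 0.685 + 0.396 + 0.396 + 0.215 = 1.692 m, so the parallel axis theorem gives I = 0.14099 + (3.05)(1.692)² = 8.8727 kg·m².
Total I = 0.45358 + 1.5514 + 5.2139 + 8.8727 = 16.092 kg·m².

16.1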